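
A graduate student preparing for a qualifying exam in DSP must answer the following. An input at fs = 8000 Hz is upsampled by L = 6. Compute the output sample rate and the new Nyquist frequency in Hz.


Step 1 — output sample rate after interpolation by L:
fs_out = L * fs_in = 6 * 8000 = 48000 Hz

Step 2 — Nyquist frequency of the output stream:
f_Nyq = fs_out / 2 = 48000 / 2 = 24000.0 Hz

fs_out = 48000 Hz; f_Nyquist = 24000.0 Hz


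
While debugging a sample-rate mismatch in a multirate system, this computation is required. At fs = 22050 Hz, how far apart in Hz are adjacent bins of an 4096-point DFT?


DFT frequency resolution:
df = fs / N
   = 22050 / 4096
   = 5.3833 Hz

5.3833 Hz


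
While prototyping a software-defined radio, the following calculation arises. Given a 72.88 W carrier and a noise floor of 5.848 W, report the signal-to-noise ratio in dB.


SNR in decibels:
SNR = 10 * log10(Ps / Pn)
    = 10 * log10(72.88 / 5.848)
    = 10 * log10(12.4624)
    = 10 * 1.0956
    = 10.96 dB

10.96 dB


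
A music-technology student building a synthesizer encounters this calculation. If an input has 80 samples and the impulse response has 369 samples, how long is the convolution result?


Linear convolution output length:
L = N + M - 1
  = 80 + 369 - 1
  = 448 samples

448


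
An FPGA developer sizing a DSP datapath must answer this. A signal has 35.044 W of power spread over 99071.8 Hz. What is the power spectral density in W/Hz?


Power spectral density:
PSD = P / BW
    = 35.044 / 99071.8
    = 0.00035372 W/Hz

0.00035372 W/Hz


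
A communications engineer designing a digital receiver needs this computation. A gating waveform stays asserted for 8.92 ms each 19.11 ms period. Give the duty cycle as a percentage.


Duty cycle as a percentage:
DC = (t_on / T) * 100
   = (8.92 / 19.11) * 100
   = 0.466771 * 100
   = 46.68 %

46.68 %


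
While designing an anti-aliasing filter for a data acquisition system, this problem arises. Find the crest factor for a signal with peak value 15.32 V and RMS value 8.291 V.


Crest factor is the ratio of peak to RMS:
CF = V_peak / V_rms
   = 15.32 / 8.291
   = 1.8478

1.8478


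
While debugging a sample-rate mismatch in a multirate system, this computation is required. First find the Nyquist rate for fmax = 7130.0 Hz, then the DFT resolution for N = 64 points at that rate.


Step 1 — Nyquist sampling rate:
fs = 2 * fmax = 2 * 7130.0 = 14260.0 Hz

Step 2 — DFT bin spacing:
df = fs / N = 14260.0 / 64 = 222.8125 Hz

222.8125 Hz


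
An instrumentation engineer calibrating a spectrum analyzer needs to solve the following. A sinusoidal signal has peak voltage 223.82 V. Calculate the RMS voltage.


RMS voltage for a sinusoidal waveform:
V_rms = V_peak / sqrt(2)
      = 223.82 / 1.414214
      = 158.265 V

158.265 V


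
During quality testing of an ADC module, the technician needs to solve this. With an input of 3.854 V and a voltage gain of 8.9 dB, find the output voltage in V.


Output voltage from dB gain:
V_out = V_in * 10^(gain_dB / 20)
      = 3.854 * 10^(8.9 / 20)
      = 3.854 * 2.786121
      = 10.7377 V

10.7377 V


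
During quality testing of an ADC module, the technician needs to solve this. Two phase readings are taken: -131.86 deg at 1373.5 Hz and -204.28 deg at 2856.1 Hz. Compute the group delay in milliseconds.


Group delay from phase difference:
tau = -d(phi)/d(omega)
d(phi) = -72.42 deg = -1.263967 rad
d(omega) = 2*pi*(2856.1 - 1373.5) = 9315.4505 rad/s
tau = -(-1.263967) / 9315.4505
    = 0.1357 ms

0.1357 ms


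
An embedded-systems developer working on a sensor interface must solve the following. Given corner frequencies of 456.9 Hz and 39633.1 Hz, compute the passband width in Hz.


Bandwidth is the difference of -3dB frequencies:
BW = f_high - f_low
   = 39633.1 - 456.9
   = 39176.2 Hz

39176.2 Hz


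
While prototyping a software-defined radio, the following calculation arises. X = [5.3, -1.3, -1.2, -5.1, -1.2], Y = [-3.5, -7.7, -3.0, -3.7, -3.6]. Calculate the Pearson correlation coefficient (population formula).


Pearson correlation coefficient (population):
r = cov(X,Y) / (std(X) * std(Y))
Mean X = -0.7, Mean Y = -4.3
Cov(X,Y) = 0.64
Std(X) = 3.353207, Std(Y) = 1.716974
r = 0.1112

0.1112


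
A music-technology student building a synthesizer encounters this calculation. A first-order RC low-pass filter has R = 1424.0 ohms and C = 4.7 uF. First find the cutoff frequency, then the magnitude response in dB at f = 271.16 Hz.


Step 1 — cutoff frequency:
fc = 1 / (2*pi*R*C)
C = 4.7 uF = 4.7e-06 F
fc = 1 / (2*pi*1424.0*4.7e-06)
   = 23.78 Hz

Step 2 — magnitude at f = 271.16 Hz:
|H(f)| = 1 / sqrt(1 + (f/fc)^2)
f/fc = 271.16 / 23.78 = 11.40286
|H| = 1 / sqrt(1 + 130.025216) = 0.087362
|H|_dB = 20*log10(0.087362) = -21.17 dB

fc = 23.78 Hz; |H(271.16 Hz)| = -21.17 dB


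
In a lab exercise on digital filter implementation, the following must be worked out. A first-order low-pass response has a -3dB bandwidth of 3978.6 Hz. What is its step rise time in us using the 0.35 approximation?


Rise time from bandwidth relationship:
tr = 0.35 / BW
   = 0.35 / 3978.6
   = 8.797064294e-05 s
   = 87.9706 us

87.9706 us


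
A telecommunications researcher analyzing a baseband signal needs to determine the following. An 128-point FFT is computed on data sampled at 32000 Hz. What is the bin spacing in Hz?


DFT frequency resolution:
df = fs / N
   = 32000 / 128
   = 250.0 Hz

250.0 Hz


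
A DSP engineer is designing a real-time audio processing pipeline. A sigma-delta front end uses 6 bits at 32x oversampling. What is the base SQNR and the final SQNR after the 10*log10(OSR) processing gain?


Step 1 — baseline SQNR at Nyquist:
SQNR_base = 6.02*N + 1.76
          = 6.02*6 + 1.76
          = 37.88 dB

Step 2 — oversampling processing gain:
G = 10*log10(OSR) = 10*log10(32) = 15.05 dB

Step 3 — total:
SQNR_total = 37.88 + 15.05 = 52.93 dB

Base SQNR = 37.88 dB; oversampled SQNR = 52.93 dB


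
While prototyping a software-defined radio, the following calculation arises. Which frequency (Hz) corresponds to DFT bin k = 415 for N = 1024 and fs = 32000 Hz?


Frequency of DFT bin k:
f_k = k * fs / N
    = 415 * 32000 / 1024
    = 13280000 / 1024
    = 12968.75 Hz

12968.75 Hz


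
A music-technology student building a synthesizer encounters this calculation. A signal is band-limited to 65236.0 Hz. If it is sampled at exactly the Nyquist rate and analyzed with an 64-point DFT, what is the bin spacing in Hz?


Step 1 — Nyquist sampling rate:
fs = 2 * fmax = 2 * 65236.0 = 130472.0 Hz

Step 2 — DFT bin spacing:
df = fs / N = 130472.0 / 64 = 2038.625 Hz

2038.625 Hz


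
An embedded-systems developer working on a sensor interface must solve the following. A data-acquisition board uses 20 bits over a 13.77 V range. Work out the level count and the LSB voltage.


Step 1 — number of quantization levels:
L = 2^N = 2^20 = 1048576

Step 2 — LSB step size:
delta = Vfs / L
      = 13.77 / 1048576
      = 1.313e-05 V

Levels = 1048576; step size = 1.313e-05 V


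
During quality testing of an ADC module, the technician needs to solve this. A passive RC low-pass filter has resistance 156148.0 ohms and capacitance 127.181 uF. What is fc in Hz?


Cutoff frequency of a first-order RC filter:
fc = 1 / (2 * pi * R * C)
C = 127.181 uF = 0.000127181 F
fc = 1 / (2 * pi * 156148.0 * 0.000127181)
   = 1 / 124.77814639118
   = 0.008014 Hz

0.008014 Hz


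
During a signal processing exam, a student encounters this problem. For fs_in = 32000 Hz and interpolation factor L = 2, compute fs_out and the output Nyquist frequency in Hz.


Step 1 — output sample rate after interpolation by L:
fs_out = L * fs_in = 2 * 32000 = 64000 Hz

Step 2 — Nyquist frequency of the output stream:
f_Nyq = fs_out / 2 = 64000 / 2 = 32000.0 Hz

fs_out = 64000 Hz; f_Nyquist = 32000.0 Hz


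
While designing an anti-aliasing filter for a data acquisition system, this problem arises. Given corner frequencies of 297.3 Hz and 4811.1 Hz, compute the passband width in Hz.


Bandwidth is the difference of -3dB frequencies:
BW = f_high - f_low
   = 4811.1 - 297.3
   = 4513.8 Hz

4513.8 Hz


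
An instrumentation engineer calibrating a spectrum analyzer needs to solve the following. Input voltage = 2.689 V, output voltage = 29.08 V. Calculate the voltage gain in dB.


Voltage gain in dB:
G = 20 * log10(Vout / Vin)
  = 20 * log10(29.08 / 2.689)
  = 20 * log10(10.814429)
  = 20 * 1.034004
  = 20.68 dB

20.68 dB


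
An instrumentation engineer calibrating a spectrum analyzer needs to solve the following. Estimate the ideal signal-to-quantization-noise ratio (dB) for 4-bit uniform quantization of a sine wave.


Theoretical SNR for a full-scale sinusoid:
SNR = 6.02 * N + 1.76
    = 6.02 * 4 + 1.76
    = 24.08 + 1.76
    = 25.84 dB

25.84 dB


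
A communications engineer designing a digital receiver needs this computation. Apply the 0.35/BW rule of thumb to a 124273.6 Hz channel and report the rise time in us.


Rise time from bandwidth relationship:
tr = 0.35 / BW
   = 0.35 / 124273.6
   = 2.816366469e-06 s
   = 2.8164 us

2.8164 us


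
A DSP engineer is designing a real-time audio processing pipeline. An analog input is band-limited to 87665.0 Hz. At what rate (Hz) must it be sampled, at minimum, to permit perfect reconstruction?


The Nyquist rate is twice the maximum frequency component.
fs_min = 2 * fmax
      = 2 * 87665.0
      = 175330.0 Hz

175330.0


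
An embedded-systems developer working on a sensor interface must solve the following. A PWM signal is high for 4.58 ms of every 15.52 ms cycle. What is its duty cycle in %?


Duty cycle as a percentage:
DC = (t_on / T) * 100
   = (4.58 / 15.52) * 100
   = 0.295103 * 100
   = 29.51 %

29.51 %


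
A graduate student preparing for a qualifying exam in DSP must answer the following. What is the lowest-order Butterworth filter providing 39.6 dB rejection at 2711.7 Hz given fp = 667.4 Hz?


Butterworth filter order formula:
n = log10(10^(A/10) - 1) / (2 * log10(f_stop/f_pass))
10^(39.6/10) - 1 = 9119.1084
f_stop/f_pass = 2711.7 / 667.4 = 4.0631
n = 3.252 -> ceil = 4

4


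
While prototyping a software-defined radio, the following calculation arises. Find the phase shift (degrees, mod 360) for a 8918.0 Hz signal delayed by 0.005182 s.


Phase shift from frequency and time delay:
phi = 360 * f * t_delay
    = 360 * 8918.0 * 0.005182
    = 16636.71 degrees
    mod 360 = 76.71 degrees

76.71 degrees


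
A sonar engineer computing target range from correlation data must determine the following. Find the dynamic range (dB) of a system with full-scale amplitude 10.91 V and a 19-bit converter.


Dynamic range from full-scale to LSB:
V_min = V_max / 2^bits = 10.91 / 2^19
DR = 20 * log10(V_max / V_min)
   = 20 * log10(2^19)
   = 20 * 19 * log10(2)
   = 114.39 dB

114.39 dB


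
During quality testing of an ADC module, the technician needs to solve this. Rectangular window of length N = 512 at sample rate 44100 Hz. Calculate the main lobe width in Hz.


Main lobe width for a rectangular window:
Width = 2 * fs / N
      = 2 * 44100 / 512
      = 88200 / 512
      = 172.266 Hz

172.266 Hz


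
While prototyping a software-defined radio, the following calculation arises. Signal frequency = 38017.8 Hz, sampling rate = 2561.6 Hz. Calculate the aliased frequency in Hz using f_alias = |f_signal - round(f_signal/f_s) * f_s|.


Compute the nearest integer multiple of fs to the signal:
n = round(38017.8 / 2561.6) = 15
f_alias = |38017.8 - 15 * 2561.6|
        = |38017.8 - 38424.0|
        = 406.2 Hz

406.2


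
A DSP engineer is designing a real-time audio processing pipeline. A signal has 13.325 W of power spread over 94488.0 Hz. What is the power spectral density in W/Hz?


Power spectral density:
PSD = P / BW
    = 13.325 / 94488.0
    = 0.00014102 W/Hz

0.00014102 W/Hz


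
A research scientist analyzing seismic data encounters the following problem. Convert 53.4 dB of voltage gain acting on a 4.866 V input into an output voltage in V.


Output voltage from dB gain:
V_out = V_in * 10^(gain_dB / 20)
      = 4.866 * 10^(53.4 / 20)
      = 4.866 * 467.735141
      = 2275.9992 V

2275.9992 V


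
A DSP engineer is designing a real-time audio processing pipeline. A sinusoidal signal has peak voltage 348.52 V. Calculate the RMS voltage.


RMS voltage for a sinusoidal waveform:
V_rms = V_peak / sqrt(2)
      = 348.52 / 1.414214
      = 246.441 V

246.441 V


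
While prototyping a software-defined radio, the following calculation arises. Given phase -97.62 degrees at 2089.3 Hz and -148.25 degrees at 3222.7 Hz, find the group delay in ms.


Group delay from phase difference:
tau = -d(phi)/d(omega)
d(phi) = -50.63 deg = -0.88366 rad
d(omega) = 2*pi*(3222.7 - 2089.3) = 7121.3622 rad/s
tau = -(-0.88366) / 7121.3622
    = 0.1241 ms

0.1241 ms


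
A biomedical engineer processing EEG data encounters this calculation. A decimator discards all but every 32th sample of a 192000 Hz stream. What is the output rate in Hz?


Decimation reduces the sample rate:
fs_out = fs_in / M
       = 192000 / 32
       = 6000.0 Hz

6000.0 Hz


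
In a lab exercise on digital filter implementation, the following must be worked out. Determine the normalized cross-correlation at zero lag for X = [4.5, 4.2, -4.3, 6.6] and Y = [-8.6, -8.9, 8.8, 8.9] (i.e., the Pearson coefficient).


Pearson correlation coefficient (population):
r = cov(X,Y) / (std(X) * std(Y))
Mean X = 2.75, Mean Y = 0.05
Cov(X,Y) = -13.9325
Std(X) = 4.174027, Std(Y) = 8.80071
r = -0.3793

-0.3793


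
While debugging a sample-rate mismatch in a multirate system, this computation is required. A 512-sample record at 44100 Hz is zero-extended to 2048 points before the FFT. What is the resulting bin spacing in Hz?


Frequency resolution after zero-padding:
N_padded = 512 * 4 = 2048
df = fs / N_padded
   = 44100 / 2048
   = 21.5332 Hz

21.5332 Hz


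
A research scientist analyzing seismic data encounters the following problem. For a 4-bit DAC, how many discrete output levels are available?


Number of quantization levels = 2^N
= 2^4
= 16

16


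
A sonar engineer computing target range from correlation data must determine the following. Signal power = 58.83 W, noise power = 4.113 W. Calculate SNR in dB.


SNR in decibels:
SNR = 10 * log10(Ps / Pn)
    = 10 * log10(58.83 / 4.113)
    = 10 * log10(14.3034)
    = 10 * 1.1554
    = 11.55 dB

11.55 dB


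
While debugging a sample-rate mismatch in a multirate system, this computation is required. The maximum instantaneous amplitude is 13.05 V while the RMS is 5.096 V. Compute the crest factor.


Crest factor is the ratio of peak to RMS:
CF = V_peak / V_rms
   = 13.05 / 5.096
   = 2.5608

2.5608


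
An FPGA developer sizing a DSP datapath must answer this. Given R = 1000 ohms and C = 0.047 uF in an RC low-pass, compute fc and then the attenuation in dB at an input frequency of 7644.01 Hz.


Step 1 — cutoff frequency:
fc = 1 / (2*pi*R*C)
C = 0.047 uF = 4.7e-08 F
fc = 1 / (2*pi*1000*4.7e-08)
   = 3386.275 Hz

Step 2 — magnitude at f = 7644.01 Hz:
|H(f)| = 1 / sqrt(1 + (f/fc)^2)
f/fc = 7644.01 / 3386.275 = 2.257351
|H| = 1 / sqrt(1 + 5.095634) = 0.4050331
|H|_dB = 20*log10(0.4050331) = -7.85 dB

fc = 3386.275 Hz; |H(7644.01 Hz)| = -7.85 dB


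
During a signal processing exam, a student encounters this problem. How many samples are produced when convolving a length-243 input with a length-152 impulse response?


Linear convolution output length:
L = N + M - 1
  = 243 + 152 - 1
  = 394 samples

394


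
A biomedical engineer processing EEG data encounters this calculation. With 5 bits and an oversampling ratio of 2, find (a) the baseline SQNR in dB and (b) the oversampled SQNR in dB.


Step 1 — baseline SQNR at Nyquist:
SQNR_base = 6.02*N + 1.76
          = 6.02*5 + 1.76
          = 31.86 dB

Step 2 — oversampling processing gain:
G = 10*log10(OSR) = 10*log10(2) = 3.01 dB

Step 3 — total:
SQNR_total = 31.86 + 3.01 = 34.87 dB

Base SQNR = 31.86 dB; oversampled SQNR = 34.87 dB


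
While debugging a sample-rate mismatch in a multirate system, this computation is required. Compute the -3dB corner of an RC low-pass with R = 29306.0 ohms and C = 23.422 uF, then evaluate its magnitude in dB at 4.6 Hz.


Step 1 — cutoff frequency:
fc = 1 / (2*pi*R*C)
C = 23.422 uF = 2.3422e-05 F
fc = 1 / (2*pi*29306.0*2.3422e-05)
   = 0.231867 Hz

Step 2 — magnitude at f = 4.6 Hz:
|H(f)| = 1 / sqrt(1 + (f/fc)^2)
f/fc = 4.6 / 0.231867 = 19.838959
|H| = 1 / sqrt(1 + 393.584294) = 0.050342
|H|_dB = 20*log10(0.050342) = -25.96 dB

fc = 0.231867 Hz; |H(4.6 Hz)| = -25.96 dB


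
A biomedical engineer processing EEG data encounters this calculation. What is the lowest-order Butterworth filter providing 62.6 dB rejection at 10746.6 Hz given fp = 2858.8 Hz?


Butterworth filter order formula:
n = log10(10^(A/10) - 1) / (2 * log10(f_stop/f_pass))
10^(62.6/10) - 1 = 1819699.8586
f_stop/f_pass = 10746.6 / 2858.8 = 3.7591
n = 5.4427 -> ceil = 6

6


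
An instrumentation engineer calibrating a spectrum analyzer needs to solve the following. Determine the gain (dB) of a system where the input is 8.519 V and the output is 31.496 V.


Voltage gain in dB:
G = 20 * log10(Vout / Vin)
  = 20 * log10(31.496 / 8.519)
  = 20 * log10(3.697148)
  = 20 * 0.567867
  = 11.36 dB

11.36 dB


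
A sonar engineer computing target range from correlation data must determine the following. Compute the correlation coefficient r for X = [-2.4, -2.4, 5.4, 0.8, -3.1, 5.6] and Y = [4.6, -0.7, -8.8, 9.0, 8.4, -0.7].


Pearson correlation coefficient (population):
r = cov(X,Y) / (std(X) * std(Y))
Mean X = 0.65, Mean Y = 1.9667
Cov(X,Y) = -14.551667
Std(X) = 3.645888, Std(Y) = 6.163513
r = -0.6476

-0.6476


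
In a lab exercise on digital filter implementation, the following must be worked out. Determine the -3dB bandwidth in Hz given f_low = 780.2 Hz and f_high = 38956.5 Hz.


Bandwidth is the difference of -3dB frequencies:
BW = f_high - f_low
   = 38956.5 - 780.2
   = 38176.3 Hz

38176.3 Hz


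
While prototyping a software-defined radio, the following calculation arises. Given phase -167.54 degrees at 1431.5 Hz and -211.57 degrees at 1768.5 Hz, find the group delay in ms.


Group delay from phase difference:
tau = -d(phi)/d(omega)
d(phi) = -44.03 deg = -0.768468 rad
d(omega) = 2*pi*(1768.5 - 1431.5) = 2117.4334 rad/s
tau = -(-0.768468) / 2117.4334
    = 0.3629 ms

0.3629 ms


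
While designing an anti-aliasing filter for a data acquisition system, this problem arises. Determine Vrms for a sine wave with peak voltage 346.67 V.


RMS voltage for a sinusoidal waveform:
V_rms = V_peak / sqrt(2)
      = 346.67 / 1.414214
      = 245.133 V

245.133 V


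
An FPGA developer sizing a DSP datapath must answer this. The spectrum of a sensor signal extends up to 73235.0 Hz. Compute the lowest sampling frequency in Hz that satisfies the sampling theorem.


The Nyquist rate is twice the maximum frequency component.
fs_min = 2 * fmax
      = 2 * 73235.0
      = 146470.0 Hz

146470.0


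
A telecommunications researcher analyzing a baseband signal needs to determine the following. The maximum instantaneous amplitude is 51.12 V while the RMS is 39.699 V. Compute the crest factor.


Crest factor is the ratio of peak to RMS:
CF = V_peak / V_rms
   = 51.12 / 39.699
   = 1.2877

1.2877


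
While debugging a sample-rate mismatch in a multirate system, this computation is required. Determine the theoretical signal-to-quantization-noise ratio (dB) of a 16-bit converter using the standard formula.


Theoretical SNR for a full-scale sinusoid:
SNR = 6.02 * N + 1.76
    = 6.02 * 16 + 1.76
    = 96.32 + 1.76
    = 98.08 dB

98.08 dB


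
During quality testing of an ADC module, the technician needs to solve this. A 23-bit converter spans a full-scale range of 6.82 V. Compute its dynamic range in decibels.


Dynamic range from full-scale to LSB:
V_min = V_max / 2^bits = 6.82 / 2^23
DR = 20 * log10(V_max / V_min)
   = 20 * log10(2^23)
   = 20 * 23 * log10(2)
   = 138.47 dB

138.47 dB


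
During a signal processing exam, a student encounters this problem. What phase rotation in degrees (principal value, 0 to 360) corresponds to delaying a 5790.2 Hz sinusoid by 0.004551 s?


Phase shift from frequency and time delay:
phi = 360 * f * t_delay
    = 360 * 5790.2 * 0.004551
    = 9486.43 degrees
    mod 360 = 126.43 degrees

126.43 degrees


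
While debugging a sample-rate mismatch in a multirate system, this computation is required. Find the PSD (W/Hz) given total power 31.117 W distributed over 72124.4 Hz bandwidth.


Power spectral density:
PSD = P / BW
    = 31.117 / 72124.4
    = 0.00043144 W/Hz

0.00043144 W/Hz


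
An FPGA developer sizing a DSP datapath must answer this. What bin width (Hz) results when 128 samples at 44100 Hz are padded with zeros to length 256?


Frequency resolution after zero-padding:
N_padded = 128 * 2 = 256
df = fs / N_padded
   = 44100 / 256
   = 172.2656 Hz

172.2656 Hz


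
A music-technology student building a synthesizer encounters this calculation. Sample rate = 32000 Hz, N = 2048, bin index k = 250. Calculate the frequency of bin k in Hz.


Frequency of DFT bin k:
f_k = k * fs / N
    = 250 * 32000 / 2048
    = 8000000 / 2048
    = 3906.25 Hz

3906.25 Hz


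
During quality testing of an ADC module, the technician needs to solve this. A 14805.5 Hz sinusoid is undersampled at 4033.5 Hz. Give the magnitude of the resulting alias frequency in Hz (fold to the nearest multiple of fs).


Compute the nearest integer multiple of fs to the signal:
n = round(14805.5 / 4033.5) = 4
f_alias = |14805.5 - 4 * 4033.5|
        = |14805.5 - 16134.0|
        = 1328.5 Hz

1328.5


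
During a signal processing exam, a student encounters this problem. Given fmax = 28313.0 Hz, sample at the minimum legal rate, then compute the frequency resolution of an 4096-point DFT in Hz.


Step 1 — Nyquist sampling rate:
fs = 2 * fmax = 2 * 28313.0 = 56626.0 Hz

Step 2 — DFT bin spacing:
df = fs / N = 56626.0 / 4096 = 13.8247 Hz

13.8247 Hz


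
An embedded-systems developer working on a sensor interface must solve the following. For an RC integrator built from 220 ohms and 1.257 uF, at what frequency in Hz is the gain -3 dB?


Cutoff frequency of a first-order RC filter:
fc = 1 / (2 * pi * R * C)
C = 1.257 uF = 1.257e-06 F
fc = 1 / (2 * pi * 220 * 1.257e-06)
   = 1 / 0.0017375520648474
   = 575.522323 Hz

575.522323 Hz


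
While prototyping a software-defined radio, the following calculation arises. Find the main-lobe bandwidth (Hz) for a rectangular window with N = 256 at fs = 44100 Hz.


Main lobe width for a rectangular window:
Width = 2 * fs / N
      = 2 * 44100 / 256
      = 88200 / 256
      = 344.531 Hz

344.531 Hz


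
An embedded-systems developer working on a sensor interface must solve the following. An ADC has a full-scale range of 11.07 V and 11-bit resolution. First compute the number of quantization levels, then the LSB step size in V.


Step 1 — number of quantization levels:
L = 2^N = 2^11 = 2048

Step 2 — LSB step size:
delta = Vfs / L
      = 11.07 / 2048
      = 0.00540527 V

Levels = 2048; step size = 0.00540527 V


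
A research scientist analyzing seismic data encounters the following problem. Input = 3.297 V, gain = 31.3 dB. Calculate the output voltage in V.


Output voltage from dB gain:
V_out = V_in * 10^(gain_dB / 20)
      = 3.297 * 10^(31.3 / 20)
      = 3.297 * 36.72823
      = 121.093 V

121.093 V


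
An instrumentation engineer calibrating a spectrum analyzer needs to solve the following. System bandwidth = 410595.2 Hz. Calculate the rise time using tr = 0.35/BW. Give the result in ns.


Rise time from bandwidth relationship:
tr = 0.35 / BW
   = 0.35 / 410595.2
   = 8.524210707e-07 s
   = 852.4211 ns

852.4211 ns


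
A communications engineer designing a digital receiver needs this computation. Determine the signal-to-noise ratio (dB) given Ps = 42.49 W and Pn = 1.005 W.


SNR in decibels:
SNR = 10 * log10(Ps / Pn)
    = 10 * log10(42.49 / 1.005)
    = 10 * log10(42.2786)
    = 10 * 1.6261
    = 16.26 dB

16.26 dB


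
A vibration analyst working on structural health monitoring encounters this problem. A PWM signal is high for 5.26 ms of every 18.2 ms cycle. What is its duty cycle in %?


Duty cycle as a percentage:
DC = (t_on / T) * 100
   = (5.26 / 18.2) * 100
   = 0.289011 * 100
   = 28.9 %

28.9 %


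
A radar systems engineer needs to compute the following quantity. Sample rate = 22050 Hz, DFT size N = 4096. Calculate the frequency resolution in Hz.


DFT frequency resolution:
df = fs / N
   = 22050 / 4096
   = 5.3833 Hz

5.3833 Hz


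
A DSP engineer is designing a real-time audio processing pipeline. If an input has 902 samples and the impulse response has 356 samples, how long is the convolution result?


Linear convolution output length:
L = N + M - 1
  = 902 + 356 - 1
  = 1257 samples

1257


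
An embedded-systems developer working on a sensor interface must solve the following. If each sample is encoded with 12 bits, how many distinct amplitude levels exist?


Number of quantization levels = 2^N
= 2^12
= 4096

4096


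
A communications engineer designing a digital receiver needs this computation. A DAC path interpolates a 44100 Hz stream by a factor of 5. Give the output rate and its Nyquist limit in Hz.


Step 1 — output sample rate after interpolation by L:
fs_out = L * fs_in = 5 * 44100 = 220500 Hz

Step 2 — Nyquist frequency of the output stream:
f_Nyq = fs_out / 2 = 220500 / 2 = 110250.0 Hz

fs_out = 220500 Hz; f_Nyquist = 110250.0 Hz


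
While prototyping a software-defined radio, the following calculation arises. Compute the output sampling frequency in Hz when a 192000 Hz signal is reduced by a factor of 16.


Decimation reduces the sample rate:
fs_out = fs_in / M
       = 192000 / 16
       = 12000.0 Hz

12000.0 Hz


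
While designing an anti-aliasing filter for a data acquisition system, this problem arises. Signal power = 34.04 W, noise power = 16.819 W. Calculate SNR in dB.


SNR in decibels:
SNR = 10 * log10(Ps / Pn)
    = 10 * log10(34.04 / 16.819)
    = 10 * log10(2.0239)
    = 10 * 0.3062
    = 3.06 dB

3.06 dB


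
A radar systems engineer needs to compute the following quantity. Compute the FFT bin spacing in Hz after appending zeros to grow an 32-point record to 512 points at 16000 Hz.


Frequency resolution after zero-padding:
N_padded = 32 * 16 = 512
df = fs / N_padded
   = 16000 / 512
   = 31.25 Hz

31.25 Hz


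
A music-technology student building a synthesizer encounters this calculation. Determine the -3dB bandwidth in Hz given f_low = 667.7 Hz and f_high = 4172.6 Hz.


Bandwidth is the difference of -3dB frequencies:
BW = f_high - f_low
   = 4172.6 - 667.7
   = 3504.9 Hz

3504.9 Hz


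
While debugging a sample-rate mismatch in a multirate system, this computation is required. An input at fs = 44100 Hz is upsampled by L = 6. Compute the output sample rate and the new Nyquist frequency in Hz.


Step 1 — output sample rate after interpolation by L:
fs_out = L * fs_in = 6 * 44100 = 264600 Hz

Step 2 — Nyquist frequency of the output stream:
f_Nyq = fs_out / 2 = 264600 / 2 = 132300.0 Hz

fs_out = 264600 Hz; f_Nyquist = 132300.0 Hz


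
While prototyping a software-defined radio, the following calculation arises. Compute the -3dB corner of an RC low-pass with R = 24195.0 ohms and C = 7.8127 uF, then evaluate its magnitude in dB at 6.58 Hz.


Step 1 — cutoff frequency:
fc = 1 / (2*pi*R*C)
C = 7.8127 uF = 7.8127e-06 F
fc = 1 / (2*pi*24195.0*7.8127e-06)
   = 0.841964 Hz

Step 2 — magnitude at f = 6.58 Hz:
|H(f)| = 1 / sqrt(1 + (f/fc)^2)
f/fc = 6.58 / 0.841964 = 7.815061
|H| = 1 / sqrt(1 + 61.075178) = 0.1269232
|H|_dB = 20*log10(0.1269232) = -17.93 dB

fc = 0.841964 Hz; |H(6.58 Hz)| = -17.93 dB


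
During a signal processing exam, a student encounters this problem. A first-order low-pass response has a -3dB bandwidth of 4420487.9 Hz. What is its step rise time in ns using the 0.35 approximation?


Rise time from bandwidth relationship:
tr = 0.35 / BW
   = 0.35 / 4420487.9
   = 7.917678046e-08 s
   = 79.1768 ns

79.1768 ns


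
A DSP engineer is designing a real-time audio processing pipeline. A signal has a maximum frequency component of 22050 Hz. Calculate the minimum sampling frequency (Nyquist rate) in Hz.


The Nyquist rate is twice the maximum frequency component.
fs_min = 2 * fmax
      = 2 * 22050
      = 44100 Hz

44100


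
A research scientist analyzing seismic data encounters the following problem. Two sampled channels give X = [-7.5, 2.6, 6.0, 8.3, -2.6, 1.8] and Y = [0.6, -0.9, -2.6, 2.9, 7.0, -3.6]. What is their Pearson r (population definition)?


Pearson correlation coefficient (population):
r = cov(X,Y) / (std(X) * std(Y))
Mean X = 1.4333, Mean Y = 0.5667
Cov(X,Y) = -4.653889
Std(X) = 5.253147, Std(Y) = 3.567757
r = -0.2483

-0.2483


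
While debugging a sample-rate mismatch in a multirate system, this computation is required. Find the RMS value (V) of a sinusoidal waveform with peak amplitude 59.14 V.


RMS voltage for a sinusoidal waveform:
V_rms = V_peak / sqrt(2)
      = 59.14 / 1.414214
      = 41.818 V

41.818 V


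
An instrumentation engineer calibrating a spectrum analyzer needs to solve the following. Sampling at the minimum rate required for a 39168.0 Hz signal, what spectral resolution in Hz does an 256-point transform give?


Step 1 — Nyquist sampling rate:
fs = 2 * fmax = 2 * 39168.0 = 78336.0 Hz

Step 2 — DFT bin spacing:
df = fs / N = 78336.0 / 256 = 306.0 Hz

306.0 Hz


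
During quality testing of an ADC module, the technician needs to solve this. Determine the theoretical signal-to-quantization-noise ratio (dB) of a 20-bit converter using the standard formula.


Theoretical SNR for a full-scale sinusoid:
SNR = 6.02 * N + 1.76
    = 6.02 * 20 + 1.76
    = 120.4 + 1.76
    = 122.16 dB

122.16 dB


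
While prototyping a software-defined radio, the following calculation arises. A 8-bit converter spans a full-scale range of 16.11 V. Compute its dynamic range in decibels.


Dynamic range from full-scale to LSB:
V_min = V_max / 2^bits = 16.11 / 2^8
DR = 20 * log10(V_max / V_min)
   = 20 * log10(2^8)
   = 20 * 8 * log10(2)
   = 48.16 dB

48.16 dB


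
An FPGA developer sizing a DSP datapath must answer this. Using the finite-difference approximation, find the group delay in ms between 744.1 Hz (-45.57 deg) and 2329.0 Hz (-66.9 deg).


Group delay from phase difference:
tau = -d(phi)/d(omega)
d(phi) = -21.33 deg = -0.372279 rad
d(omega) = 2*pi*(2329.0 - 744.1) = 9958.2204 rad/s
tau = -(-0.372279) / 9958.2204
    = 0.0374 ms

0.0374 ms


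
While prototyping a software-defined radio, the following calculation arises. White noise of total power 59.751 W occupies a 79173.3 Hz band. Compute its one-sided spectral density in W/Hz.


Power spectral density:
PSD = P / BW
    = 59.751 / 79173.3
    = 0.00075469 W/Hz

0.00075469 W/Hz


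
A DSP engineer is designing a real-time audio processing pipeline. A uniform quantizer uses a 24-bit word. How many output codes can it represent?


Number of quantization levels = 2^N
= 2^24
= 16777216

16777216


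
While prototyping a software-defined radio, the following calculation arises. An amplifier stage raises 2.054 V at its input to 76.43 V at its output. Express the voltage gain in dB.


Voltage gain in dB:
G = 20 * log10(Vout / Vin)
  = 20 * log10(76.43 / 2.054)
  = 20 * log10(37.210321)
  = 20 * 1.570663
  = 31.41 dB

31.41 dB


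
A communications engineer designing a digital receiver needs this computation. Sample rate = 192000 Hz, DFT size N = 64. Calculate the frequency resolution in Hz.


DFT frequency resolution:
df = fs / N
   = 192000 / 64
   = 3000.0 Hz

3000.0 Hz


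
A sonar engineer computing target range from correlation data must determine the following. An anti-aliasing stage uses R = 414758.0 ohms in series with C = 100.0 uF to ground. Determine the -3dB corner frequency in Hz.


Cutoff frequency of a first-order RC filter:
fc = 1 / (2 * pi * R * C)
C = 100.0 uF = 0.0001 F
fc = 1 / (2 * pi * 414758.0 * 0.0001)
   = 1 / 260.60013716352
   = 0.003837 Hz

0.003837 Hz


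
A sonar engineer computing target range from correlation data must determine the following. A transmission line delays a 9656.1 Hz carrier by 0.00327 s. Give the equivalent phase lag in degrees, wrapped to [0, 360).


Phase shift from frequency and time delay:
phi = 360 * f * t_delay
    = 360 * 9656.1 * 0.00327
    = 11367.16 degrees
    mod 360 = 207.16 degrees

207.16 degrees


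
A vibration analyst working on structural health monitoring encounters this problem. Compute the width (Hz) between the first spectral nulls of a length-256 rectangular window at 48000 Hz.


Main lobe width for a rectangular window:
Width = 2 * fs / N
      = 2 * 48000 / 256
      = 96000 / 256
      = 375.0 Hz

375.0 Hz


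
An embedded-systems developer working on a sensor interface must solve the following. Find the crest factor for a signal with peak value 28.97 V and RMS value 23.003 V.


Crest factor is the ratio of peak to RMS:
CF = V_peak / V_rms
   = 28.97 / 23.003
   = 1.2594

1.2594


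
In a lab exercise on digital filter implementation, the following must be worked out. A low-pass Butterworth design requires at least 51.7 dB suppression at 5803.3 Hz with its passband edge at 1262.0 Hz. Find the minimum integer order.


Butterworth filter order formula:
n = log10(10^(A/10) - 1) / (2 * log10(f_stop/f_pass))
10^(51.7/10) - 1 = 147909.8388
f_stop/f_pass = 5803.3 / 1262.0 = 4.5985
n = 3.9012 -> ceil = 4

4


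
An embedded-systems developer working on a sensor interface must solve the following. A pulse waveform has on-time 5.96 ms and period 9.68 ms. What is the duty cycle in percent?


Duty cycle as a percentage:
DC = (t_on / T) * 100
   = (5.96 / 9.68) * 100
   = 0.615702 * 100
   = 61.57 %

61.57 %


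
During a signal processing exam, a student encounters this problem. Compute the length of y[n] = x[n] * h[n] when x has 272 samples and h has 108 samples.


Linear convolution output length:
L = N + M - 1
  = 272 + 108 - 1
  = 379 samples

379


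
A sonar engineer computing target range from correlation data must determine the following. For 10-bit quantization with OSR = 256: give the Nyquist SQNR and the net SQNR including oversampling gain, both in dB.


Step 1 — baseline SQNR at Nyquist:
SQNR_base = 6.02*N + 1.76
          = 6.02*10 + 1.76
          = 61.96 dB

Step 2 — oversampling processing gain:
G = 10*log10(OSR) = 10*log10(256) = 24.08 dB

Step 3 — total:
SQNR_total = 61.96 + 24.08 = 86.04 dB

Base SQNR = 61.96 dB; oversampled SQNR = 86.04 dB


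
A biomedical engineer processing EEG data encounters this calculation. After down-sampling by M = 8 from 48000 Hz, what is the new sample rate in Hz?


Decimation reduces the sample rate:
fs_out = fs_in / M
       = 48000 / 8
       = 6000.0 Hz

6000.0 Hz


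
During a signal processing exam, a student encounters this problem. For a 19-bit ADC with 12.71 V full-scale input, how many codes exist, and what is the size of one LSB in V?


Step 1 — number of quantization levels:
L = 2^N = 2^19 = 524288

Step 2 — LSB step size:
delta = Vfs / L
      = 12.71 / 524288
      = 2.424e-05 V

Levels = 524288; step size = 2.424e-05 V


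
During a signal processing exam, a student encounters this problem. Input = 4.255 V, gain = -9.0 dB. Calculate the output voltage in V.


Output voltage from dB gain:
V_out = V_in * 10^(gain_dB / 20)
      = 4.255 * 10^(-9.0 / 20)
      = 4.255 * 0.354813
      = 1.5097 V

1.5097 V


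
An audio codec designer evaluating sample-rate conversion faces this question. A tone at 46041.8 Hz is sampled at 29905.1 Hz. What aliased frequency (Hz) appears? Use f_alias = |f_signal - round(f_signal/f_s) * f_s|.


Compute the nearest integer multiple of fs to the signal:
n = round(46041.8 / 29905.1) = 2
f_alias = |46041.8 - 2 * 29905.1|
        = |46041.8 - 59810.2|
        = 13768.4 Hz

13768.4


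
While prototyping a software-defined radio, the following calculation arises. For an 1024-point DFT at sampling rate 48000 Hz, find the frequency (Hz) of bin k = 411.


Frequency of DFT bin k:
f_k = k * fs / N
    = 411 * 48000 / 1024
    = 19728000 / 1024
    = 19265.625 Hz

19265.625 Hz


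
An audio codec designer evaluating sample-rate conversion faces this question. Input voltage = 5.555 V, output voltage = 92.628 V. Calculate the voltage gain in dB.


Voltage gain in dB:
G = 20 * log10(Vout / Vin)
  = 20 * log10(92.628 / 5.555)
  = 20 * log10(16.674707)
  = 20 * 1.222058
  = 24.44 dB

24.44 dB


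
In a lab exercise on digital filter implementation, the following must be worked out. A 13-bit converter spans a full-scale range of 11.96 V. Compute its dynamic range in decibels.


Dynamic range from full-scale to LSB:
V_min = V_max / 2^bits = 11.96 / 2^13
DR = 20 * log10(V_max / V_min)
   = 20 * log10(2^13)
   = 20 * 13 * log10(2)
   = 78.27 dB

78.27 dB


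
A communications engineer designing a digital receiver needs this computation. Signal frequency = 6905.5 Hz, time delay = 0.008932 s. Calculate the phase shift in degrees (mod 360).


Phase shift from frequency and time delay:
phi = 360 * f * t_delay
    = 360 * 6905.5 * 0.008932
    = 22204.77 degrees
    mod 360 = 244.77 degrees

244.77 degrees


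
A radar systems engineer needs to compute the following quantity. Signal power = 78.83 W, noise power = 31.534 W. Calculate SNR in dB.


SNR in decibels:
SNR = 10 * log10(Ps / Pn)
    = 10 * log10(78.83 / 31.534)
    = 10 * log10(2.4998)
    = 10 * 0.3979
    = 3.98 dB

3.98 dB


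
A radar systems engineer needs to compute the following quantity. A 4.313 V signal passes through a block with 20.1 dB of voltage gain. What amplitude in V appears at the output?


Output voltage from dB gain:
V_out = V_in * 10^(gain_dB / 20)
      = 4.313 * 10^(20.1 / 20)
      = 4.313 * 10.115795
      = 43.6294 V

43.6294 V


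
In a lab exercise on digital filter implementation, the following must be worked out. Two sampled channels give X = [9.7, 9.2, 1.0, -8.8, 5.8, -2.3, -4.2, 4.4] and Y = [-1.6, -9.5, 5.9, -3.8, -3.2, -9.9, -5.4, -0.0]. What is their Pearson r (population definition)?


Pearson correlation coefficient (population):
r = cov(X,Y) / (std(X) * std(Y))
Mean X = 1.85, Mean Y = -3.4375
Cov(X,Y) = 1.773125
Std(X) = 6.181828, Std(Y) = 4.80805
r = 0.0597

0.0597


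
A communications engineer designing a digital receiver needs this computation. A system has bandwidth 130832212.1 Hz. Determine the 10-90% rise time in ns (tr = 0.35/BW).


Rise time from bandwidth relationship:
tr = 0.35 / BW
   = 0.35 / 130832212.1
   = 2.675182162e-09 s
   = 2.6752 ns

2.6752 ns


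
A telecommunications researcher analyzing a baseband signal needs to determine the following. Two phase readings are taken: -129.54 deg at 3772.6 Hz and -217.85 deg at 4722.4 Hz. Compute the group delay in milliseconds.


Group delay from phase difference:
tau = -d(phi)/d(omega)
d(phi) = -88.31 deg = -1.5413 rad
d(omega) = 2*pi*(4722.4 - 3772.6) = 5967.7694 rad/s
tau = -(-1.5413) / 5967.7694
    = 0.2583 ms

0.2583 ms


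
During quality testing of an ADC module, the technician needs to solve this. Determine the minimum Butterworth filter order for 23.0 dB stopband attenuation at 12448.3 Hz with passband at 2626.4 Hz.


Butterworth filter order formula:
n = log10(10^(A/10) - 1) / (2 * log10(f_stop/f_pass))
10^(23.0/10) - 1 = 198.5262
f_stop/f_pass = 12448.3 / 2626.4 = 4.7397
n = 1.7002 -> ceil = 2

2


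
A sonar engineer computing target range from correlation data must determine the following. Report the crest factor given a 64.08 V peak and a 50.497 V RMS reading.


Crest factor is the ratio of peak to RMS:
CF = V_peak / V_rms
   = 64.08 / 50.497
   = 1.269

1.269
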